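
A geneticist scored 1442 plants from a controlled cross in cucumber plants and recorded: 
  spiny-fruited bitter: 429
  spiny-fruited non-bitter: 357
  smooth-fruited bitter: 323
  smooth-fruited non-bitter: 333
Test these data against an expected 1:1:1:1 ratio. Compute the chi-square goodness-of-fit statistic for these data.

19.049

Total ratio parts = 4. Expected numbers out of 1442:
  spiny-fruited bitter: 1442 × 1/4 = 360.5
  spiny-fruited non-bitter: 1442 × 1/4 = 360.5
  smooth-fruited bitter: 1442 × 1/4 = 360.5
  smooth-fruited non-bitter: 1442 × 1/4 = 360.5
χ² = Σ (O − E)² / E
  spiny-fruited bitter: (429 − 360.5)² / 360.5 = 13.0160
  spiny-fruited non-bitter: (357 − 360.5)² / 360.5 = 0.0340
  smooth-fruited bitter: (323 − 360.5)² / 360.5 = 3.9008
  smooth-fruited non-bitter: (333 − 360.5)² / 360.5 = 2.0978
χ² = 13.0160 + 0.0340 + 3.9008 + 2.0978 = 19.0486 ≈ 19.049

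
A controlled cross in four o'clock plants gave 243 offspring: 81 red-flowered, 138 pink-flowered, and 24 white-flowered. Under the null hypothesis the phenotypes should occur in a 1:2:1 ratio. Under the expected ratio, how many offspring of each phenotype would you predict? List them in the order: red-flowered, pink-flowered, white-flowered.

60.75, 121.5, 60.75

Under the 1:2:1 hypothesis (Σ ratio = 4, N = 243):
  red-flowered: 243 × 1/4 = 60.75
  pink-flowered: 243 × 2/4 = 121.5
  white-flowered: 243 × 1/4 = 60.75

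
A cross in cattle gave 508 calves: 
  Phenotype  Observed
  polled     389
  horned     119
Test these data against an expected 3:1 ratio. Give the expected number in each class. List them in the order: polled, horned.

381, 127

Under the 3:1 hypothesis (Σ ratio = 4, N = 508):
  polled: 508 × 3/4 = 381
  horned: 508 × 1/4 = 127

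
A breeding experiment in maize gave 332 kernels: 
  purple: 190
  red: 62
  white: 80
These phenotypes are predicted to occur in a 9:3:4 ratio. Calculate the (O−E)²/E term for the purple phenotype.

Expected counts for N = 332 under a 9:3:4 ratio (total parts = 16):
  purple: 332 × 9/16 = 186.75
  red: 332 × 3/16 = 62.25
  white: 332 × 4/16 = 83
Contribution of purple: (190 − 186.75)² / 186.75 = 0.0566

0.057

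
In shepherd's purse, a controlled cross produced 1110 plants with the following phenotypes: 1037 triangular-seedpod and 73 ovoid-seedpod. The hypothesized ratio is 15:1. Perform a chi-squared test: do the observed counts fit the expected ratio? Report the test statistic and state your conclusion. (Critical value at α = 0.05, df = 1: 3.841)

Under the 15:1 hypothesis (Σ ratio = 16, N = 1110):
  triangular-seedpod: 1110 × 15/16 = 1040.625
  ovoid-seedpod: 1110 × 1/16 = 69.375
χ² = Σ (O − E)² / E
  triangular-seedpod: (1037 − 1040.625)² / 1040.625 = 0.0126
  ovoid-seedpod: (73 − 69.375)² / 69.375 = 0.1894
χ² = 0.0126 + 0.1894 = 0.202
Degrees of freedom = 2 − 1 = 1; critical value at α = 0.05 is 3.841.
Since 0.202 < 3.841, we fail to reject the null hypothesis — the data are consistent with the 15:1 ratio.

0.202; consistent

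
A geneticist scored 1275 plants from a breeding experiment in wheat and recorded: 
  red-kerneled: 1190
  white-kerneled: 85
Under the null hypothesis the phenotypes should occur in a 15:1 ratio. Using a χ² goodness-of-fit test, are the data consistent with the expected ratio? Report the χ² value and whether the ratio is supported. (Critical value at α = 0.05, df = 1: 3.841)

0.378; consistent

The 15:1 ratio has 16 parts, so with N = 1275 the expected counts are:
  red-kerneled: 1275 × 15/16 = 1195.3125
  white-kerneled: 1275 × 1/16 = 79.6875
χ² = Σ (O − E)² / E
  red-kerneled: (1190 − 1195.3125)² / 1195.3125 = 0.0236
  white-kerneled: (85 − 79.6875)² / 79.6875 = 0.3542
χ² = 0.0236 + 0.3542 = 0.3778 ≈ 0.378
Degrees of freedom = 2 − 1 = 1; critical value at α = 0.05 is 3.841.
Since 0.378 < 3.841, we fail to reject the null hypothesis — the data are consistent with the 15:1 ratio.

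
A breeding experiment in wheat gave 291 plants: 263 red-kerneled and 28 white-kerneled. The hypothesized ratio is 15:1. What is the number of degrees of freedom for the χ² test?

1

A goodness-of-fit test with 2 phenotype classes has df = 2 − 1 = 1.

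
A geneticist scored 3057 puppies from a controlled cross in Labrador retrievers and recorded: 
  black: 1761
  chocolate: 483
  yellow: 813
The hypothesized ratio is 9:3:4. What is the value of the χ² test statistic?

18.299

Expected counts for N = 3057 under a 9:3:4 ratio (total parts = 16):
  black: 3057 × 9/16 = 1719.5625
  chocolate: 3057 × 3/16 = 573.1875
  yellow: 3057 × 4/16 = 764.25
χ² = Σ (O − E)² / E
  black: (1761 − 1719.5625)² / 1719.5625 = 0.9985
  chocolate: (483 − 573.1875)² / 573.1875 = 14.1904
  yellow: (813 − 764.25)² / 764.25 = 3.1097
χ² = 0.9985 + 14.1904 + 3.1097 = 18.2986 ≈ 18.299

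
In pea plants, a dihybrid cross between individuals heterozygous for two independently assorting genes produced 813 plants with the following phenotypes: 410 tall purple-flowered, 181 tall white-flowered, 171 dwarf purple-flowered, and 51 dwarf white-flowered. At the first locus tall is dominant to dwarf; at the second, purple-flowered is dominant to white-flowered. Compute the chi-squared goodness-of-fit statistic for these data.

A dihybrid F₂ with independent assortment and complete dominance at both loci gives a 9:3:3:1 phenotypic ratio.
Total ratio parts = 16. Expected numbers out of 813:
  tall purple-flowered: 813 × 9/16 = 457.3125
  tall white-flowered: 813 × 3/16 = 152.4375
  dwarf purple-flowered: 813 × 3/16 = 152.4375
  dwarf white-flowered: 813 × 1/16 = 50.8125
χ² = Σ (O − E)² / E
  tall purple-flowered: (410 − 457.3125)² / 457.3125 = 4.8948
  tall white-flowered: (181 − 152.4375)² / 152.4375 = 5.3518
  dwarf purple-flowered: (171 − 152.4375)² / 152.4375 = 2.2604
  dwarf white-flowered: (51 − 50.8125)² / 50.8125 = 0.0007
χ² = 4.8948 + 5.3518 + 2.2604 + 0.0007 = 12.5077 ≈ 12.508

12.508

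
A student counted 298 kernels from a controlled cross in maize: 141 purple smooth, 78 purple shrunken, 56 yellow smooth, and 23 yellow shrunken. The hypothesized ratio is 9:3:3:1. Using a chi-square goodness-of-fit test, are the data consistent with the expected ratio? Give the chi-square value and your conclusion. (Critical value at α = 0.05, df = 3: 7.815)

14.018; not consistent

Expected counts for N = 298 under a 9:3:3:1 ratio (total parts = 16):
  purple smooth: 298 × 9/16 = 167.625
  purple shrunken: 298 × 3/16 = 55.875
  yellow smooth: 298 × 3/16 = 55.875
  yellow shrunken: 298 × 1/16 = 18.625
χ² = Σ (O − E)² / E
  purple smooth: (141 − 167.625)² / 167.625 = 4.2290
  purple shrunken: (78 − 55.875)² / 55.875 = 8.7609
  yellow smooth: (56 − 55.875)² / 55.875 = 0.0003
  yellow shrunken: (23 − 18.625)² / 18.625 = 1.0277
χ² = 4.2290 + 8.7609 + 0.0003 + 1.0277 = 14.0179 ≈ 14.018
Degrees of freedom = 4 − 1 = 3; critical value at α = 0.05 is 7.815.
Since 14.018 > 7.815, we reject the null hypothesis — the data do not fit the 9:3:3:1 ratio.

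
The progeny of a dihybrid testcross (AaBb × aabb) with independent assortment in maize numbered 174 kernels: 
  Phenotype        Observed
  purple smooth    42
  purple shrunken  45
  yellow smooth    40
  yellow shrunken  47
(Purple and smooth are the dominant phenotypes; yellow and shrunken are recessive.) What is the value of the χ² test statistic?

A dihybrid testcross with independent assortment gives a 1:1:1:1 ratio.
The 1:1:1:1 ratio has 4 parts, so with N = 174 the expected counts are:
  purple smooth: 174 × 1/4 = 43.5
  purple shrunken: 174 × 1/4 = 43.5
  yellow smooth: 174 × 1/4 = 43.5
  yellow shrunken: 174 × 1/4 = 43.5
χ² = Σ (O − E)² / E
  purple smooth: (42 − 43.5)² / 43.5 = 0.0517
  purple shrunken: (45 − 43.5)² / 43.5 = 0.0517
  yellow smooth: (40 − 43.5)² / 43.5 = 0.2816
  yellow shrunken: (47 − 43.5)² / 43.5 = 0.2816
χ² = 0.0517 + 0.0517 + 0.2816 + 0.2816 = 0.6666 ≈ 0.667

0.667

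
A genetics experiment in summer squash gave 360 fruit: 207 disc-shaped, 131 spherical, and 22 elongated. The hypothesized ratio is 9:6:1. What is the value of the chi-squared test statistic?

Under the 9:6:1 hypothesis (Σ ratio = 16, N = 360):
  disc-shaped: 360 × 9/16 = 202.5
  spherical: 360 × 6/16 = 135
  elongated: 360 × 1/16 = 22.5
χ² = Σ (O − E)² / E
  disc-shaped: (207 − 202.5)² / 202.5 = 0.1000
  spherical: (131 − 135)² / 135 = 0.1185
  elongated: (22 − 22.5)² / 22.5 = 0.0111
χ² = 0.1000 + 0.1185 + 0.0111 = 0.2296 ≈ 0.230

0.230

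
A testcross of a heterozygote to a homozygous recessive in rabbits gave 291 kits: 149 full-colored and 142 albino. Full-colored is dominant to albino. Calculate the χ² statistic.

0.168

A testcross of a heterozygote (Aa × aa) gives a 1:1 phenotypic ratio.
The 1:1 ratio has 2 parts, so with N = 291 the expected counts are:
  full-colored: 291 × 1/2 = 145.5
  albino: 291 × 1/2 = 145.5
χ² = Σ (O − E)² / E
  full-colored: (149 − 145.5)² / 145.5 = 0.0842
  albino: (142 − 145.5)² / 145.5 = 0.0842
χ² = 0.0842 + 0.0842 = 0.1684 ≈ 0.168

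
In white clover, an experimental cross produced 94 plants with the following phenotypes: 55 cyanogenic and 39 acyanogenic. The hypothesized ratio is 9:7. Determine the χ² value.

Under the 9:7 hypothesis (Σ ratio = 16, N = 94):
  cyanogenic: 94 × 9/16 = 52.875
  acyanogenic: 94 × 7/16 = 41.125
χ² = Σ (O − E)² / E
  cyanogenic: (55 − 52.875)² / 52.875 = 0.0854
  acyanogenic: (39 − 41.125)² / 41.125 = 0.1098
χ² = 0.0854 + 0.1098 = 0.1952 ≈ 0.195

0.195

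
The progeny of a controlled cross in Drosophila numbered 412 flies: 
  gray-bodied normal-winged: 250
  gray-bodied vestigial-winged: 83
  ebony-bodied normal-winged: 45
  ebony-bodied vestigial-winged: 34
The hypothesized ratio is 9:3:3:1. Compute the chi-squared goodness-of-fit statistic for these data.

17.972

The 9:3:3:1 ratio has 16 parts, so with N = 412 the expected counts are:
  gray-bodied normal-winged: 412 × 9/16 = 231.75
  gray-bodied vestigial-winged: 412 × 3/16 = 77.25
  ebony-bodied normal-winged: 412 × 3/16 = 77.25
  ebony-bodied vestigial-winged: 412 × 1/16 = 25.75
χ² = Σ (O − E)² / E
  gray-bodied normal-winged: (250 − 231.75)² / 231.75 = 1.4372
  gray-bodied vestigial-winged: (83 − 77.25)² / 77.25 = 0.4280
  ebony-bodied normal-winged: (45 − 77.25)² / 77.25 = 13.4636
  ebony-bodied vestigial-winged: (34 − 25.75)² / 25.75 = 2.6432
χ² = 1.4372 + 0.4280 + 13.4636 + 2.6432 = 17.972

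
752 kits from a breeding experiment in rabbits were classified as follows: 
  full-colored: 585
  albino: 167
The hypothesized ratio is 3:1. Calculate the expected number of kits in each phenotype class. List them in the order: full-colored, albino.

564, 188

The 3:1 ratio has 4 parts, so with N = 752 the expected counts are:
  full-colored: 752 × 3/4 = 564
  albino: 752 × 1/4 = 188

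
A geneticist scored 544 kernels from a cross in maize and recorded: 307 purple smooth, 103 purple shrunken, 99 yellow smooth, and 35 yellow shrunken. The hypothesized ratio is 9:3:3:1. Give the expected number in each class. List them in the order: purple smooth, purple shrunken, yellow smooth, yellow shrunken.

Expected counts for N = 544 under a 9:3:3:1 ratio (total parts = 16):
  purple smooth: 544 × 9/16 = 306
  purple shrunken: 544 × 3/16 = 102
  yellow smooth: 544 × 3/16 = 102
  yellow shrunken: 544 × 1/16 = 34

306, 102, 102, 34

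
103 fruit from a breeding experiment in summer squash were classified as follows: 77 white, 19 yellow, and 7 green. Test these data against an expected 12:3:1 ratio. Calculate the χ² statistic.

Under the 12:3:1 hypothesis (Σ ratio = 16, N = 103):
  white: 103 × 12/16 = 77.25
  yellow: 103 × 3/16 = 19.3125
  green: 103 × 1/16 = 6.4375
χ² = Σ (O − E)² / E
  white: (77 − 77.25)² / 77.25 = 0.0008
  yellow: (19 − 19.3125)² / 19.3125 = 0.0051
  green: (7 − 6.4375)² / 6.4375 = 0.0492
χ² = 0.0008 + 0.0051 + 0.0492 = 0.0551 ≈ 0.055

0.055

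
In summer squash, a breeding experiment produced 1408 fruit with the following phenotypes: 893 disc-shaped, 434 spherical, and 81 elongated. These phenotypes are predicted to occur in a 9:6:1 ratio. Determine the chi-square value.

30.172

Total ratio parts = 16. Expected numbers out of 1408:
  disc-shaped: 1408 × 9/16 = 792
  spherical: 1408 × 6/16 = 528
  elongated: 1408 × 1/16 = 88
χ² = Σ (O − E)² / E
  disc-shaped: (893 − 792)² / 792 = 12.8801
  spherical: (434 − 528)² / 528 = 16.7348
  elongated: (81 − 88)² / 88 = 0.5568
χ² = 12.8801 + 16.7348 + 0.5568 = 30.1717 ≈ 30.172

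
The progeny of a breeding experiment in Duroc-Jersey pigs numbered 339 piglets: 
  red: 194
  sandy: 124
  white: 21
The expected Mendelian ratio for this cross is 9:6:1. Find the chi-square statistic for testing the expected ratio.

Total ratio parts = 16. Expected numbers out of 339:
  red: 339 × 9/16 = 190.6875
  sandy: 339 × 6/16 = 127.125
  white: 339 × 1/16 = 21.1875
χ² = Σ (O − E)² / E
  red: (194 − 190.6875)² / 190.6875 = 0.0575
  sandy: (124 − 127.125)² / 127.125 = 0.0768
  white: (21 − 21.1875)² / 21.1875 = 0.0017
χ² = 0.0575 + 0.0768 + 0.0017 = 0.136

0.136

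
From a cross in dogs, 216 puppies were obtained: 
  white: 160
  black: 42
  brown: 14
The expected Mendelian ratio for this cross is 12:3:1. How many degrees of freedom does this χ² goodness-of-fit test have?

A goodness-of-fit test with 3 phenotype classes has df = 3 − 1 = 2.

2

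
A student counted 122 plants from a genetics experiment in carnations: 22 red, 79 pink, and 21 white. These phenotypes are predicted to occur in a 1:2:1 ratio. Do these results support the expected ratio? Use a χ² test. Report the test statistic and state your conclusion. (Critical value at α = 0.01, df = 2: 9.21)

10.639; not consistent

Total ratio parts = 4. Expected numbers out of 122:
  red: 122 × 1/4 = 30.5
  pink: 122 × 2/4 = 61
  white: 122 × 1/4 = 30.5
χ² = Σ (O − E)² / E
  red: (22 − 30.5)² / 30.5 = 2.3689
  pink: (79 − 61)² / 61 = 5.3115
  white: (21 − 30.5)² / 30.5 = 2.9590
χ² = 2.3689 + 5.3115 + 2.9590 = 10.6394 ≈ 10.639
Degrees of freedom = 3 − 1 = 2; critical value at α = 0.01 is 9.21.
Since 10.639 > 9.21, we reject the null hypothesis — the data do not fit the 1:2:1 ratio.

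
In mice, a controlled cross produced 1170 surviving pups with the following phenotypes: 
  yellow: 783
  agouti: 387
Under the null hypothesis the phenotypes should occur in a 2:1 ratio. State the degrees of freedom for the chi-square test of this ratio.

1

A goodness-of-fit test with 2 phenotype classes has df = 2 − 1 = 1.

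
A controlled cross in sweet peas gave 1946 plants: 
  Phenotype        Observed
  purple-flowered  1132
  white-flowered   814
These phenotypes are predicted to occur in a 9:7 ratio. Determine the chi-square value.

2.917

Total ratio parts = 16. Expected numbers out of 1946:
  purple-flowered: 1946 × 9/16 = 1094.625
  white-flowered: 1946 × 7/16 = 851.375
χ² = Σ (O − E)² / E
  purple-flowered: (1132 − 1094.625)² / 1094.625 = 1.2761
  white-flowered: (814 − 851.375)² / 851.375 = 1.6407
χ² = 1.2761 + 1.6407 = 2.9168 ≈ 2.917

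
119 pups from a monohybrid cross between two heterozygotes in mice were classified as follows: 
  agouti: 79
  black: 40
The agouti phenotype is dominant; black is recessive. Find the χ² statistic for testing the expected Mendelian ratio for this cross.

4.709

For a monohybrid cross between heterozygotes with complete dominance, the expected phenotypic ratio is 3:1.
Total ratio parts = 4. Expected numbers out of 119:
  agouti: 119 × 3/4 = 89.25
  black: 119 × 1/4 = 29.75
χ² = Σ (O − E)² / E
  agouti: (79 − 89.25)² / 89.25 = 1.1772
  black: (40 − 29.75)² / 29.75 = 3.5315
χ² = 1.1772 + 3.5315 = 4.7087 ≈ 4.709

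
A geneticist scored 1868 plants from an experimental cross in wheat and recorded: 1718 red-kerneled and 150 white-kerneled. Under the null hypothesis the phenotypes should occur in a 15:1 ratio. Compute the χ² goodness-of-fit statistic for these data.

10.101

Total ratio parts = 16. Expected numbers out of 1868:
  red-kerneled: 1868 × 15/16 = 1751.25
  white-kerneled: 1868 × 1/16 = 116.75
χ² = Σ (O − E)² / E
  red-kerneled: (1718 − 1751.25)² / 1751.25 = 0.6313
  white-kerneled: (150 − 116.75)² / 116.75 = 9.4695
χ² = 0.6313 + 9.4695 = 10.1008 ≈ 10.101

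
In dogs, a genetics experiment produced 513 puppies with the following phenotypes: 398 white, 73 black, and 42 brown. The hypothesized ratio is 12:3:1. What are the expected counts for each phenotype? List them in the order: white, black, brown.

384.75, 96.1875, 32.0625

Under the 12:3:1 hypothesis (Σ ratio = 16, N = 513):
  white: 513 × 12/16 = 384.75
  black: 513 × 3/16 = 96.1875
  brown: 513 × 1/16 = 32.0625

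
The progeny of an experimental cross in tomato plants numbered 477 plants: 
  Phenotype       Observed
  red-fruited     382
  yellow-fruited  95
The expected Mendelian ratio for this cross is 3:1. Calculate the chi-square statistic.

Expected counts for N = 477 under a 3:1 ratio (total parts = 4):
  red-fruited: 477 × 3/4 = 357.75
  yellow-fruited: 477 × 1/4 = 119.25
χ² = Σ (O − E)² / E
  red-fruited: (382 − 357.75)² / 357.75 = 1.6438
  yellow-fruited: (95 − 119.25)² / 119.25 = 4.9313
χ² = 1.6438 + 4.9313 = 6.5751 ≈ 6.575

6.575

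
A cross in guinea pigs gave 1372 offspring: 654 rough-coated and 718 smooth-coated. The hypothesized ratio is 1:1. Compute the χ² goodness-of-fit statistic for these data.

Expected counts for N = 1372 under a 1:1 ratio (total parts = 2):
  rough-coated: 1372 × 1/2 = 686
  smooth-coated: 1372 × 1/2 = 686
χ² = Σ (O − E)² / E
  rough-coated: (654 − 686)² / 686 = 1.4927
  smooth-coated: (718 − 686)² / 686 = 1.4927
χ² = 1.4927 + 1.4927 = 2.9854 ≈ 2.985

2.985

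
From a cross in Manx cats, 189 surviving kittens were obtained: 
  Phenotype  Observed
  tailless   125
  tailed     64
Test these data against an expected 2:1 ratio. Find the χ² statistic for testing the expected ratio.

0.024

Total ratio parts = 3. Expected numbers out of 189:
  tailless: 189 × 2/3 = 126
  tailed: 189 × 1/3 = 63
χ² = Σ (O − E)² / E
  tailless: (125 − 126)² / 126 = 0.0079
  tailed: (64 − 63)² / 63 = 0.0159
χ² = 0.0079 + 0.0159 = 0.0238 ≈ 0.024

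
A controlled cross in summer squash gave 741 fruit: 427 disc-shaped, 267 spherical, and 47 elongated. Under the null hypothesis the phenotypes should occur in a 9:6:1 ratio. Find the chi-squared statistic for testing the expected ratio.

0.685

Under the 9:6:1 hypothesis (Σ ratio = 16, N = 741):
  disc-shaped: 741 × 9/16 = 416.8125
  spherical: 741 × 6/16 = 277.875
  elongated: 741 × 1/16 = 46.3125
χ² = Σ (O − E)² / E
  disc-shaped: (427 − 416.8125)² / 416.8125 = 0.2490
  spherical: (267 − 277.875)² / 277.875 = 0.4256
  elongated: (47 − 46.3125)² / 46.3125 = 0.0102
χ² = 0.2490 + 0.4256 + 0.0102 = 0.6848 ≈ 0.685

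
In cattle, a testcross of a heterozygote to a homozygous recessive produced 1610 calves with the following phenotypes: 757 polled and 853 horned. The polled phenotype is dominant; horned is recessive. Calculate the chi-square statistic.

A testcross of a heterozygote (Aa × aa) gives a 1:1 phenotypic ratio.
Total ratio parts = 2. Expected numbers out of 1610:
  polled: 1610 × 1/2 = 805
  horned: 1610 × 1/2 = 805
χ² = Σ (O − E)² / E
  polled: (757 − 805)² / 805 = 2.8621
  horned: (853 − 805)² / 805 = 2.8621
χ² = 2.8621 + 2.8621 = 5.7242 ≈ 5.724

5.724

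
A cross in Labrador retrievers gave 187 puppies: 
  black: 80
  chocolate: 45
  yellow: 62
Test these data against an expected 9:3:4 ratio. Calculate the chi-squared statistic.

Total ratio parts = 16. Expected numbers out of 187:
  black: 187 × 9/16 = 105.1875
  chocolate: 187 × 3/16 = 35.0625
  yellow: 187 × 4/16 = 46.75
χ² = Σ (O − E)² / E
  black: (80 − 105.1875)² / 105.1875 = 6.0312
  chocolate: (45 − 35.0625)² / 35.0625 = 2.8165
  yellow: (62 − 46.75)² / 46.75 = 4.9746
χ² = 6.0312 + 2.8165 + 4.9746 = 13.8223 ≈ 13.822

13.822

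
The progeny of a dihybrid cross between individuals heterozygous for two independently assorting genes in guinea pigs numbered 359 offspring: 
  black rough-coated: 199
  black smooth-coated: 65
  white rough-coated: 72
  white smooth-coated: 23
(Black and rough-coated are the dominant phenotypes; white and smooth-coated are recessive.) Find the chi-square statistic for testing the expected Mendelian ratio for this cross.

0.463

A dihybrid F₂ with independent assortment and complete dominance at both loci gives a 9:3:3:1 phenotypic ratio.
Expected counts for N = 359 under a 9:3:3:1 ratio (total parts = 16):
  black rough-coated: 359 × 9/16 = 201.9375
  black smooth-coated: 359 × 3/16 = 67.3125
  white rough-coated: 359 × 3/16 = 67.3125
  white smooth-coated: 359 × 1/16 = 22.4375
χ² = Σ (O − E)² / E
  black rough-coated: (199 − 201.9375)² / 201.9375 = 0.0427
  black smooth-coated: (65 − 67.3125)² / 67.3125 = 0.0794
  white rough-coated: (72 − 67.3125)² / 67.3125 = 0.3264
  white smooth-coated: (23 − 22.4375)² / 22.4375 = 0.0141
χ² = 0.0427 + 0.0794 + 0.3264 + 0.0141 = 0.4626 ≈ 0.463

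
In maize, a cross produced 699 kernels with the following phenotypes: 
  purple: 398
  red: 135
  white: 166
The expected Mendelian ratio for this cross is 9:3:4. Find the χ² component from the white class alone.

Expected counts for N = 699 under a 9:3:4 ratio (total parts = 16):
  purple: 699 × 9/16 = 393.1875
  red: 699 × 3/16 = 131.0625
  white: 699 × 4/16 = 174.75
Contribution of white: (166 − 174.75)² / 174.75 = 0.4381

0.438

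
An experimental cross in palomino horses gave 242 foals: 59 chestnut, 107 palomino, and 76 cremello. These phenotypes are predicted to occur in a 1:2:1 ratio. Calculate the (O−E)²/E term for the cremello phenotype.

3.971

Under the 1:2:1 hypothesis (Σ ratio = 4, N = 242):
  chestnut: 242 × 1/4 = 60.5
  palomino: 242 × 2/4 = 121
  cremello: 242 × 1/4 = 60.5
Contribution of cremello: (76 − 60.5)² / 60.5 = 3.9711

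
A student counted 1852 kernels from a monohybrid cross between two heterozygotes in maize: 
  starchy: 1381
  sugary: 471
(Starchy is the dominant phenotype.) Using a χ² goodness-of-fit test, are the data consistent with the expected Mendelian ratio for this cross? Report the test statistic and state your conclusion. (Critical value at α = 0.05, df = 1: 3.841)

For a monohybrid cross between heterozygotes with complete dominance, the expected phenotypic ratio is 3:1.
Under the 3:1 hypothesis (Σ ratio = 4, N = 1852):
  starchy: 1852 × 3/4 = 1389
  sugary: 1852 × 1/4 = 463
χ² = Σ (O − E)² / E
  starchy: (1381 − 1389)² / 1389 = 0.0461
  sugary: (471 − 463)² / 463 = 0.1382
χ² = 0.0461 + 0.1382 = 0.1843 ≈ 0.184
Degrees of freedom = 2 − 1 = 1; critical value at α = 0.05 is 3.841.
Since 0.184 < 3.841, we fail to reject the null hypothesis — the data are consistent with the 3:1 ratio.

0.184; consistent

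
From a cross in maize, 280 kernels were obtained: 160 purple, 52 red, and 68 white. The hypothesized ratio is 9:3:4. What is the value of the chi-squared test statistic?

0.102

Under the 9:3:4 hypothesis (Σ ratio = 16, N = 280):
  purple: 280 × 9/16 = 157.5
  red: 280 × 3/16 = 52.5
  white: 280 × 4/16 = 70
χ² = Σ (O − E)² / E
  purple: (160 − 157.5)² / 157.5 = 0.0397
  red: (52 − 52.5)² / 52.5 = 0.0048
  white: (68 − 70)² / 70 = 0.0571
χ² = 0.0397 + 0.0048 + 0.0571 = 0.1016 ≈ 0.102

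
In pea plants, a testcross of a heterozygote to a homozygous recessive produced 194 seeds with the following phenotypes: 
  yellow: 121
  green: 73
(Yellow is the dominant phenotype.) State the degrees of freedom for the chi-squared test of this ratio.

1

A testcross of a heterozygote (Aa × aa) gives a 1:1 phenotypic ratio.
A goodness-of-fit test with 2 phenotype classes has df = 2 − 1 = 1.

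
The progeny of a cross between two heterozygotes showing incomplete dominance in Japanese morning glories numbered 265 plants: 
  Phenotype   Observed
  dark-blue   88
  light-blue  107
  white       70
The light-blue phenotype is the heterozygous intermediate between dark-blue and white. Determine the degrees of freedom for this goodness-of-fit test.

2

With incomplete dominance, a heterozygote × heterozygote cross gives a 1:2:1 phenotypic ratio.
A goodness-of-fit test with 3 phenotype classes has df = 3 − 1 = 2.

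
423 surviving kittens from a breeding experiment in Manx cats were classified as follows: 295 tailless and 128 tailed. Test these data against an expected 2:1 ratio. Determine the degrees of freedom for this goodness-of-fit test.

A goodness-of-fit test with 2 phenotype classes has df = 2 − 1 = 1.

1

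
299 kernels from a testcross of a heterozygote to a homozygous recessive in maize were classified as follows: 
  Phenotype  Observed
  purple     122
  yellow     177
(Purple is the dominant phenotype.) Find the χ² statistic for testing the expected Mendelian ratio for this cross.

A testcross of a heterozygote (Aa × aa) gives a 1:1 phenotypic ratio.
Expected counts for N = 299 under a 1:1 ratio (total parts = 2):
  purple: 299 × 1/2 = 149.5
  yellow: 299 × 1/2 = 149.5
χ² = Σ (O − E)² / E
  purple: (122 − 149.5)² / 149.5 = 5.0585
  yellow: (177 − 149.5)² / 149.5 = 5.0585
χ² = 5.0585 + 5.0585 = 10.117

10.117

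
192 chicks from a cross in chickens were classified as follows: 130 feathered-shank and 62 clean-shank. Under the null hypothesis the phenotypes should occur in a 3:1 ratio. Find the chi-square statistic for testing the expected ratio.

The 3:1 ratio has 4 parts, so with N = 192 the expected counts are:
  feathered-shank: 192 × 3/4 = 144
  clean-shank: 192 × 1/4 = 48
χ² = Σ (O − E)² / E
  feathered-shank: (130 − 144)² / 144 = 1.3611
  clean-shank: (62 − 48)² / 48 = 4.0833
χ² = 1.3611 + 4.0833 = 5.4444 ≈ 5.444

5.444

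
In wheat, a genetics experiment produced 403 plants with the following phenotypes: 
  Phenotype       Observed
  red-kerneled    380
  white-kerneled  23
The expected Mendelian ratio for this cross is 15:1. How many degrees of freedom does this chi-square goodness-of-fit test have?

1

A goodness-of-fit test with 2 phenotype classes has df = 2 − 1 = 1.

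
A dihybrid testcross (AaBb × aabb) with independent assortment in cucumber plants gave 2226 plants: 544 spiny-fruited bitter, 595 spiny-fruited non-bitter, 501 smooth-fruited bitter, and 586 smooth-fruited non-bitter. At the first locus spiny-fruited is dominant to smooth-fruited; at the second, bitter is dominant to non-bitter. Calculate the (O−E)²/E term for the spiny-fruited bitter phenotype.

A dihybrid testcross with independent assortment gives a 1:1:1:1 ratio.
Under the 1:1:1:1 hypothesis (Σ ratio = 4, N = 2226):
  spiny-fruited bitter: 2226 × 1/4 = 556.5
  spiny-fruited non-bitter: 2226 × 1/4 = 556.5
  smooth-fruited bitter: 2226 × 1/4 = 556.5
  smooth-fruited non-bitter: 2226 × 1/4 = 556.5
Contribution of spiny-fruited bitter: (544 − 556.5)² / 556.5 = 0.2808

0.281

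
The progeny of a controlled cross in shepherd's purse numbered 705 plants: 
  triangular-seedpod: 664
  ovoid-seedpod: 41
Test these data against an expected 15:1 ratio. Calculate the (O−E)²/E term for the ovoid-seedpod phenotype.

0.213

Total ratio parts = 16. Expected numbers out of 705:
  triangular-seedpod: 705 × 15/16 = 660.9375
  ovoid-seedpod: 705 × 1/16 = 44.0625
Contribution of ovoid-seedpod: (41 − 44.0625)² / 44.0625 = 0.2129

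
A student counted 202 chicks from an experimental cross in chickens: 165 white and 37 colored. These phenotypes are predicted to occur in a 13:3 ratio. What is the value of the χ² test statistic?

Under the 13:3 hypothesis (Σ ratio = 16, N = 202):
  white: 202 × 13/16 = 164.125
  colored: 202 × 3/16 = 37.875
χ² = Σ (O − E)² / E
  white: (165 − 164.125)² / 164.125 = 0.0047
  colored: (37 − 37.875)² / 37.875 = 0.0202
χ² = 0.0047 + 0.0202 = 0.0249 ≈ 0.025

0.025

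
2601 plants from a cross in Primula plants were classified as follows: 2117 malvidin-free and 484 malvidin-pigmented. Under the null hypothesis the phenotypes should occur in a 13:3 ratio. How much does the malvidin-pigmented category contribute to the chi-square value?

Under the 13:3 hypothesis (Σ ratio = 16, N = 2601):
  malvidin-free: 2601 × 13/16 = 2113.3125
  malvidin-pigmented: 2601 × 3/16 = 487.6875
Contribution of malvidin-pigmented: (484 − 487.6875)² / 487.6875 = 0.0279

0.028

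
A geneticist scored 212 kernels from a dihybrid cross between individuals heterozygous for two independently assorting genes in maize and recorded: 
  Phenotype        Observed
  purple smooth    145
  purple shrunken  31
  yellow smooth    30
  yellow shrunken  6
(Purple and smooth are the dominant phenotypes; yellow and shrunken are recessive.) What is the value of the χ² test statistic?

13.845

A dihybrid F₂ with independent assortment and complete dominance at both loci gives a 9:3:3:1 phenotypic ratio.
Under the 9:3:3:1 hypothesis (Σ ratio = 16, N = 212):
  purple smooth: 212 × 9/16 = 119.25
  purple shrunken: 212 × 3/16 = 39.75
  yellow smooth: 212 × 3/16 = 39.75
  yellow shrunken: 212 × 1/16 = 13.25
χ² = Σ (O − E)² / E
  purple smooth: (145 − 119.25)² / 119.25 = 5.5603
  purple shrunken: (31 − 39.75)² / 39.75 = 1.9261
  yellow smooth: (30 − 39.75)² / 39.75 = 2.3915
  yellow shrunken: (6 − 13.25)² / 13.25 = 3.9670
χ² = 5.5603 + 1.9261 + 2.3915 + 3.9670 = 13.8449 ≈ 13.845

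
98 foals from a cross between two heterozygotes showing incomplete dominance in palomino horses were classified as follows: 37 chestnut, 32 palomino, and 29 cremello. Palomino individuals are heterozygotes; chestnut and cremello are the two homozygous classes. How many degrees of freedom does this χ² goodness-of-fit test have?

With incomplete dominance, a heterozygote × heterozygote cross gives a 1:2:1 phenotypic ratio.
A goodness-of-fit test with 3 phenotype classes has df = 3 − 1 = 2.

2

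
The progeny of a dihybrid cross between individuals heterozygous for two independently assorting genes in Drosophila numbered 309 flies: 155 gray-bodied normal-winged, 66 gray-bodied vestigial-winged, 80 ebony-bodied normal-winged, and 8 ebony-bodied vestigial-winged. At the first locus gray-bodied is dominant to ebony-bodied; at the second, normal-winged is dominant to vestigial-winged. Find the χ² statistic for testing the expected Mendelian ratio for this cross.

18.186

A dihybrid F₂ with independent assortment and complete dominance at both loci gives a 9:3:3:1 phenotypic ratio.
The 9:3:3:1 ratio has 16 parts, so with N = 309 the expected counts are:
  gray-bodied normal-winged: 309 × 9/16 = 173.8125
  gray-bodied vestigial-winged: 309 × 3/16 = 57.9375
  ebony-bodied normal-winged: 309 × 3/16 = 57.9375
  ebony-bodied vestigial-winged: 309 × 1/16 = 19.3125
χ² = Σ (O − E)² / E
  gray-bodied normal-winged: (155 − 173.8125)² / 173.8125 = 2.0362
  gray-bodied vestigial-winged: (66 − 57.9375)² / 57.9375 = 1.1220
  ebony-bodied normal-winged: (80 − 57.9375)² / 57.9375 = 8.4014
  ebony-bodied vestigial-winged: (8 − 19.3125)² / 19.3125 = 6.6264
χ² = 2.0362 + 1.1220 + 8.4014 + 6.6264 = 18.186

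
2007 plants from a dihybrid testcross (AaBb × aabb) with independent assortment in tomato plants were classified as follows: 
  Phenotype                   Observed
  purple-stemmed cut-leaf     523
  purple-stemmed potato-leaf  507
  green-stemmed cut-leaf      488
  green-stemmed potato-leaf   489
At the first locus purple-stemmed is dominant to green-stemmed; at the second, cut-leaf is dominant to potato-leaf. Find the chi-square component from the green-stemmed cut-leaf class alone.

0.377

A dihybrid testcross with independent assortment gives a 1:1:1:1 ratio.
The 1:1:1:1 ratio has 4 parts, so with N = 2007 the expected counts are:
  purple-stemmed cut-leaf: 2007 × 1/4 = 501.75
  purple-stemmed potato-leaf: 2007 × 1/4 = 501.75
  green-stemmed cut-leaf: 2007 × 1/4 = 501.75
  green-stemmed potato-leaf: 2007 × 1/4 = 501.75
Contribution of green-stemmed cut-leaf: (488 − 501.75)² / 501.75 = 0.3768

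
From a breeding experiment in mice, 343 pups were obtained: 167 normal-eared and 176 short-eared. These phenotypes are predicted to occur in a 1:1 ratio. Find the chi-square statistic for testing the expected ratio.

The 1:1 ratio has 2 parts, so with N = 343 the expected counts are:
  normal-eared: 343 × 1/2 = 171.5
  short-eared: 343 × 1/2 = 171.5
χ² = Σ (O − E)² / E
  normal-eared: (167 − 171.5)² / 171.5 = 0.1181
  short-eared: (176 − 171.5)² / 171.5 = 0.1181
χ² = 0.1181 + 0.1181 = 0.2362 ≈ 0.236

0.236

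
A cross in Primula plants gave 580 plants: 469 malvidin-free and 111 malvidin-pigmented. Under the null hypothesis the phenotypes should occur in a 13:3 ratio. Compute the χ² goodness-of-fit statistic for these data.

0.057

Under the 13:3 hypothesis (Σ ratio = 16, N = 580):
  malvidin-free: 580 × 13/16 = 471.25
  malvidin-pigmented: 580 × 3/16 = 108.75
χ² = Σ (O − E)² / E
  malvidin-free: (469 − 471.25)² / 471.25 = 0.0107
  malvidin-pigmented: (111 − 108.75)² / 108.75 = 0.0466
χ² = 0.0107 + 0.0466 = 0.0573 ≈ 0.057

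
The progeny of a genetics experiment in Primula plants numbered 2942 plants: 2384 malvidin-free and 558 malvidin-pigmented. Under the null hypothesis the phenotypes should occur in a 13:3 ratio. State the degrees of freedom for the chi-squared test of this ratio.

A goodness-of-fit test with 2 phenotype classes has df = 2 − 1 = 1.

1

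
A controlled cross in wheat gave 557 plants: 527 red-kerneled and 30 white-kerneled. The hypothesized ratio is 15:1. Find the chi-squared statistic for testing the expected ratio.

Total ratio parts = 16. Expected numbers out of 557:
  red-kerneled: 557 × 15/16 = 522.1875
  white-kerneled: 557 × 1/16 = 34.8125
χ² = Σ (O − E)² / E
  red-kerneled: (527 − 522.1875)² / 522.1875 = 0.0444
  white-kerneled: (30 − 34.8125)² / 34.8125 = 0.6653
χ² = 0.0444 + 0.6653 = 0.7097 ≈ 0.710

0.710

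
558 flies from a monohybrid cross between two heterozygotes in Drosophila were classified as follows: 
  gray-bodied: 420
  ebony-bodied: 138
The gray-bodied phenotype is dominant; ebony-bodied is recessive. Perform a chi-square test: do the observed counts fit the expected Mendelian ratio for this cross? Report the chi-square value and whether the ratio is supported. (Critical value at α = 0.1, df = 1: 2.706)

0.022; consistent

For a monohybrid cross between heterozygotes with complete dominance, the expected phenotypic ratio is 3:1.
Expected counts for N = 558 under a 3:1 ratio (total parts = 4):
  gray-bodied: 558 × 3/4 = 418.5
  ebony-bodied: 558 × 1/4 = 139.5
χ² = Σ (O − E)² / E
  gray-bodied: (420 − 418.5)² / 418.5 = 0.0054
  ebony-bodied: (138 − 139.5)² / 139.5 = 0.0161
χ² = 0.0054 + 0.0161 = 0.0215 ≈ 0.022
Degrees of freedom = 2 − 1 = 1; critical value at α = 0.1 is 2.706.
Since 0.022 < 2.706, we fail to reject the null hypothesis — the data are consistent with the 3:1 ratio.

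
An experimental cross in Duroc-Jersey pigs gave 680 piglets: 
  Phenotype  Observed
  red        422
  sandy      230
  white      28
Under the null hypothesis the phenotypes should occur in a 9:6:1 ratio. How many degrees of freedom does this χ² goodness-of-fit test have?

2

A goodness-of-fit test with 3 phenotype classes has df = 3 − 1 = 2.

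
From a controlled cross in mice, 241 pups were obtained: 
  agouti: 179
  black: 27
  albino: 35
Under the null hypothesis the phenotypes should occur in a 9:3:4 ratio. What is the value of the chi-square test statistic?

31.821

Expected counts for N = 241 under a 9:3:4 ratio (total parts = 16):
  agouti: 241 × 9/16 = 135.5625
  black: 241 × 3/16 = 45.1875
  albino: 241 × 4/16 = 60.25
χ² = Σ (O − E)² / E
  agouti: (179 − 135.5625)² / 135.5625 = 13.9184
  black: (27 − 45.1875)² / 45.1875 = 7.3203
  albino: (35 − 60.25)² / 60.25 = 10.5820
χ² = 13.9184 + 7.3203 + 10.5820 = 31.8207 ≈ 31.821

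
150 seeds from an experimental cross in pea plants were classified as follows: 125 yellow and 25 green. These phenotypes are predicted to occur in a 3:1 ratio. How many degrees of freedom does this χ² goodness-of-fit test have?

A goodness-of-fit test with 2 phenotype classes has df = 2 − 1 = 1.

1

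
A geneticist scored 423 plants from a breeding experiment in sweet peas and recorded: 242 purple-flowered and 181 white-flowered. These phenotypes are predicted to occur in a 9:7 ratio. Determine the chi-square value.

Expected counts for N = 423 under a 9:7 ratio (total parts = 16):
  purple-flowered: 423 × 9/16 = 237.9375
  white-flowered: 423 × 7/16 = 185.0625
χ² = Σ (O − E)² / E
  purple-flowered: (242 − 237.9375)² / 237.9375 = 0.0694
  white-flowered: (181 − 185.0625)² / 185.0625 = 0.0892
χ² = 0.0694 + 0.0892 = 0.1586 ≈ 0.159

0.159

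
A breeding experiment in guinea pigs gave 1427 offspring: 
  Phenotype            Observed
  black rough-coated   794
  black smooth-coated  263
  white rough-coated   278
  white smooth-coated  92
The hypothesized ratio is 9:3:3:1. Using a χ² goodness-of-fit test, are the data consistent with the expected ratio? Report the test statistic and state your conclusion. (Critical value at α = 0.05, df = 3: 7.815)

Expected counts for N = 1427 under a 9:3:3:1 ratio (total parts = 16):
  black rough-coated: 1427 × 9/16 = 802.6875
  black smooth-coated: 1427 × 3/16 = 267.5625
  white rough-coated: 1427 × 3/16 = 267.5625
  white smooth-coated: 1427 × 1/16 = 89.1875
χ² = Σ (O − E)² / E
  black rough-coated: (794 − 802.6875)² / 802.6875 = 0.0940
  black smooth-coated: (263 − 267.5625)² / 267.5625 = 0.0778
  white rough-coated: (278 − 267.5625)² / 267.5625 = 0.4072
  white smooth-coated: (92 − 89.1875)² / 89.1875 = 0.0887
χ² = 0.0940 + 0.0778 + 0.4072 + 0.0887 = 0.6677 ≈ 0.668
Degrees of freedom = 4 − 1 = 3; critical value at α = 0.05 is 7.815.
Since 0.668 < 7.815, we fail to reject the null hypothesis — the data are consistent with the 9:3:3:1 ratio.

0.668; consistent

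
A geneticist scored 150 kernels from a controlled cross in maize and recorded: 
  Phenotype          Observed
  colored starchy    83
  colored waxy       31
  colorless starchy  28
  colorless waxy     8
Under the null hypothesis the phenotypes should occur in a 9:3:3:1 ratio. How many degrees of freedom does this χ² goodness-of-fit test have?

A goodness-of-fit test with 4 phenotype classes has df = 4 − 1 = 3.

3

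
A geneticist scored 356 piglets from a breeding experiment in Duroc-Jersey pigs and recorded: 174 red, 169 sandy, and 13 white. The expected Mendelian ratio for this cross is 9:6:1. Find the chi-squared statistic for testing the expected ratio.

16.727

Under the 9:6:1 hypothesis (Σ ratio = 16, N = 356):
  red: 356 × 9/16 = 200.25
  sandy: 356 × 6/16 = 133.5
  white: 356 × 1/16 = 22.25
χ² = Σ (O − E)² / E
  red: (174 − 200.25)² / 200.25 = 3.4410
  sandy: (169 − 133.5)² / 133.5 = 9.4401
  white: (13 − 22.25)² / 22.25 = 3.8455
χ² = 3.4410 + 9.4401 + 3.8455 = 16.7266 ≈ 16.727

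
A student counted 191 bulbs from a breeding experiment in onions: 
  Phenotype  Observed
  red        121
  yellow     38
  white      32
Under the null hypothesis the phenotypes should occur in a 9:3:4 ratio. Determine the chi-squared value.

Under the 9:3:4 hypothesis (Σ ratio = 16, N = 191):
  red: 191 × 9/16 = 107.4375
  yellow: 191 × 3/16 = 35.8125
  white: 191 × 4/16 = 47.75
χ² = Σ (O − E)² / E
  red: (121 − 107.4375)² / 107.4375 = 1.7121
  yellow: (38 − 35.8125)² / 35.8125 = 0.1336
  white: (32 − 47.75)² / 47.75 = 5.1950
χ² = 1.7121 + 0.1336 + 5.1950 = 7.0407 ≈ 7.041

7.041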